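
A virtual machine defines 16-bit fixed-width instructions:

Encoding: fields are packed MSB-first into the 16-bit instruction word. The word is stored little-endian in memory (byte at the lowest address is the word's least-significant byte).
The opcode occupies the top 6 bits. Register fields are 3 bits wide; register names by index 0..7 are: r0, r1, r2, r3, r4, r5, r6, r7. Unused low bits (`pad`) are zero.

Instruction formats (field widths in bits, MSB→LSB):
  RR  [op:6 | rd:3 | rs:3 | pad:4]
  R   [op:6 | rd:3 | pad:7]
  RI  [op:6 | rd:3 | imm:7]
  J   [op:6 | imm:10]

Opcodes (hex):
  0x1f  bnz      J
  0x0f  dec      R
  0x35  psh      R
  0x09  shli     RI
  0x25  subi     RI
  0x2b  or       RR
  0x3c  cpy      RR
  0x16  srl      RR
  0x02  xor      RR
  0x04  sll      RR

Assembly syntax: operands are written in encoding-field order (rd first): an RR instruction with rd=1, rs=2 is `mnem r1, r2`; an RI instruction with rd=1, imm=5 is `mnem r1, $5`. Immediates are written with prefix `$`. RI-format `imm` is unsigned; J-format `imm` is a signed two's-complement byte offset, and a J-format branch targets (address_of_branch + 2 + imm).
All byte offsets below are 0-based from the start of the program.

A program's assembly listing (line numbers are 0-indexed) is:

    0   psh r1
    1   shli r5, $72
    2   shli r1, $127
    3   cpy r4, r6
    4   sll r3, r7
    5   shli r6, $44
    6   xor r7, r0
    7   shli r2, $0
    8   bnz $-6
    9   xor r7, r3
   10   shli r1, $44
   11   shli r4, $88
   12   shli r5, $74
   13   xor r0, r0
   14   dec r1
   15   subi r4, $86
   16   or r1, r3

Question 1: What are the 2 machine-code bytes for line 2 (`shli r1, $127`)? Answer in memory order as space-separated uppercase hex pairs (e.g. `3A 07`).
2. shli fields op=0x9:6|rd=1:3|imm=127:7 → word 24ffh → ff 24

FF 24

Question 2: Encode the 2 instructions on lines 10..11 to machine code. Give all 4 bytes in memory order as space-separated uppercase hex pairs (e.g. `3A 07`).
L10: shli op=0x9:6|rd=1:3|imm=44:7 ⇒ 0x24ac ⇒ little ac 24
L11: shli op=0x9:6|rd=4:3|imm=88:7 ⇒ 0x2658 ⇒ little 58 26

AC 24 58 26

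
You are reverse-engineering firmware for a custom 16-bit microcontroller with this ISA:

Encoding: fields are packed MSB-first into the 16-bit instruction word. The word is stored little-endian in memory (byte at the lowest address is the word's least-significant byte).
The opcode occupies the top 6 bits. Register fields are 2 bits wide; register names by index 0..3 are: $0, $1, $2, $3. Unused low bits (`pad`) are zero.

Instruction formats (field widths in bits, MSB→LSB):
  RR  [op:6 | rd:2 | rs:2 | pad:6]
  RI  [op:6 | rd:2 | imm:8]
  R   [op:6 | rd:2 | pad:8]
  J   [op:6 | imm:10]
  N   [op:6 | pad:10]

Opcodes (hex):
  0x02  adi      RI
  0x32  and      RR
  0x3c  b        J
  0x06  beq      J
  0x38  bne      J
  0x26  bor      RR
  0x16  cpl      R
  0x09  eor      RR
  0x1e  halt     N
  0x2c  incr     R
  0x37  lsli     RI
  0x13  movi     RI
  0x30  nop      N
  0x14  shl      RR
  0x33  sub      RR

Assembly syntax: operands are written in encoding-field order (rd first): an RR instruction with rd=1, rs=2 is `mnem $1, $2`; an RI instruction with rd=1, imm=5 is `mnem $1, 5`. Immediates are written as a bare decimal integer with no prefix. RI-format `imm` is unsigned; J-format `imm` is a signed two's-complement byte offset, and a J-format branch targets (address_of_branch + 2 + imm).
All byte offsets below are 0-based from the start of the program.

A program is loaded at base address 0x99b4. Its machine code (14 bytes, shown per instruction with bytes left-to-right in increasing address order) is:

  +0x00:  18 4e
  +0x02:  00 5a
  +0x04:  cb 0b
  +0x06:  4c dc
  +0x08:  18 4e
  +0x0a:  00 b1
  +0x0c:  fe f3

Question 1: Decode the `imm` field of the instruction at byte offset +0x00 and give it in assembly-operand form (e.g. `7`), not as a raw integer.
@+00  little-endian(18 4e) = 0x4e18
  top 6b → 0x13 → movi [RI]
  rd@[9:8]=0x2 ⇒ $2
  imm@[7:0]=0x18 ⇒ 24

24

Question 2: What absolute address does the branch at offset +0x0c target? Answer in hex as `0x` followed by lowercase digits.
+0x0c: fe f3 ⇒ word 0xf3fe (little)
  top 6b → 0x3c → b [J]
  imm@[9:0]=0x3fe (s10→-2) ⇒ -2
  target = base 0x99b4 + off 0x0c + 2 + imm -2 = 0x99c0

0x99c0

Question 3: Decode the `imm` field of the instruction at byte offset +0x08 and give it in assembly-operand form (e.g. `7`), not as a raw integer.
24

[08] 18 4e → 0x4e18
  op=0x4e18>>10=0x13 ⇒ movi (RI)
  rd: (w>>8)&0x3=0x2 → $2
  imm: (w>>0)&0xff=0x18 → 24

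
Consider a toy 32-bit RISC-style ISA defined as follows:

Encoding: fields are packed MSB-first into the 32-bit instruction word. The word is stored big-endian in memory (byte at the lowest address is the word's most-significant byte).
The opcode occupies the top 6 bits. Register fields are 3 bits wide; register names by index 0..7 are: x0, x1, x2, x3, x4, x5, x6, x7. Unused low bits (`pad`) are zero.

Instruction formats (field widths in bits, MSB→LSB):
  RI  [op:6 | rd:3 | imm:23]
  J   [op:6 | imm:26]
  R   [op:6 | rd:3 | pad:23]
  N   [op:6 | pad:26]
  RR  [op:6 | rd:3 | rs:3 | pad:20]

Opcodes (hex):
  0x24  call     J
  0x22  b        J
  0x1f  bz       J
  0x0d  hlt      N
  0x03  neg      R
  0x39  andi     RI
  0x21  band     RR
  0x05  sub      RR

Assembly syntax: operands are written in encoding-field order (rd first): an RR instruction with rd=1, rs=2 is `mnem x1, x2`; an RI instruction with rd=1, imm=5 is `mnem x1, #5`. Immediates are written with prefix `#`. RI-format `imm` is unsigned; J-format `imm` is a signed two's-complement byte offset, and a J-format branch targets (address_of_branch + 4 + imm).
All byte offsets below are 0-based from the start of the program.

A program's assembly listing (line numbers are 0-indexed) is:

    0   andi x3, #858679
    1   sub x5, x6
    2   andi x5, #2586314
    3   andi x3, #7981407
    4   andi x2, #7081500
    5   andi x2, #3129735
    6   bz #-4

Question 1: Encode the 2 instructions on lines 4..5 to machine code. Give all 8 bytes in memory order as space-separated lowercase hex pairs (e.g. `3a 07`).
e5 6c 0e 1c e5 2f c1 87

L4: andi op=0x39:6|rd=2:3|imm=7081500:23 ⇒ 0xe56c0e1c ⇒ big e5 6c 0e 1c
L5: andi op=0x39:6|rd=2:3|imm=3129735:23 ⇒ 0xe52fc187 ⇒ big e5 2f c1 87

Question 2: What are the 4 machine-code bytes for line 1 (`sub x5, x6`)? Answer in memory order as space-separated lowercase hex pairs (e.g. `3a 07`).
1. sub fields op=0x5:6|rd=5:3|rs=6:3|pad=0:20 → word 16e00000h → 16 e0 00 00

16 e0 00 00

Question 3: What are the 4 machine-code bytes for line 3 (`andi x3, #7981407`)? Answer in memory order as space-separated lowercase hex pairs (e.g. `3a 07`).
e5 f9 c9 5f

line 3 (andi): pack op=0x39:6|rd=3:3|imm=7981407:23 = 0xe5f9c95f; big→ e5 f9 c9 5f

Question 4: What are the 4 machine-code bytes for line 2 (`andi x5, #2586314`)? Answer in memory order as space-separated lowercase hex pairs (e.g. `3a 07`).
line 2 (andi): pack op=0x39:6|rd=5:3|imm=2586314:23 = 0xe6a776ca; big→ e6 a7 76 ca

e6 a7 76 ca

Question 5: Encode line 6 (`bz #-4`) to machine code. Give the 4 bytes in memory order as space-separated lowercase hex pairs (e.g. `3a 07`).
6. bz fields op=0x1f:6|imm=-4:26 → word 7ffffffch → 7f ff ff fc

7f ff ff fc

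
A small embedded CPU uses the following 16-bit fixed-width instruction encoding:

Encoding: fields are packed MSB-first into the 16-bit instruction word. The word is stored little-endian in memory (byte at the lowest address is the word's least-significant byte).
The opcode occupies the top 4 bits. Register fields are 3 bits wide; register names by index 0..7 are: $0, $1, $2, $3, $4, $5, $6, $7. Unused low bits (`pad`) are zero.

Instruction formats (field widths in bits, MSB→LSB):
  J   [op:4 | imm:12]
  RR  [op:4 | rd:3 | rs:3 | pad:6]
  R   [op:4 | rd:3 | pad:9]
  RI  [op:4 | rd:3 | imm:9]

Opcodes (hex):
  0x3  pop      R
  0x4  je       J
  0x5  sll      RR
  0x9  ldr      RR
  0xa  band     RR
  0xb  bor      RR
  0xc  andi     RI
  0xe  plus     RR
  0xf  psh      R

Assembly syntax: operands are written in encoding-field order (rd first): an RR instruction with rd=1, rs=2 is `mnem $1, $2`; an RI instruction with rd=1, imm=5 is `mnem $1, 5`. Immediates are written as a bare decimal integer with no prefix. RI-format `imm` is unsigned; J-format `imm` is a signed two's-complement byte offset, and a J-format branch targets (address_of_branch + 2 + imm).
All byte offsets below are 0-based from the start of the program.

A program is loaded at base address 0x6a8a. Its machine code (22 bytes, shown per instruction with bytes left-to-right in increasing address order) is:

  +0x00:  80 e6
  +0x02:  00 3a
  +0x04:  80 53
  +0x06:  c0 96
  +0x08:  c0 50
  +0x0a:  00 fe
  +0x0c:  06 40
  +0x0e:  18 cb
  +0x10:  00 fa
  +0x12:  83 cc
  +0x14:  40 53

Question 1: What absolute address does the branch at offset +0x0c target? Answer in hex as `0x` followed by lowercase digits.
@+0c  little-endian(06 40) = 0x4006
  op=0x4006>>12=0x4 ⇒ je (J)
  imm@[11:0]=0x6 ⇒ 6
  target = base 0x6a8a + off 0x0c + 2 + imm 6 = 0x6a9e

0x6a9e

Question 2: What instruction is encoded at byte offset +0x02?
pop $5

off 0x02: read 00 3a as little → 0x3a00
  opcode bits[15:12]=0x3: pop/R
  rd@[11:9]=0x5 ⇒ $5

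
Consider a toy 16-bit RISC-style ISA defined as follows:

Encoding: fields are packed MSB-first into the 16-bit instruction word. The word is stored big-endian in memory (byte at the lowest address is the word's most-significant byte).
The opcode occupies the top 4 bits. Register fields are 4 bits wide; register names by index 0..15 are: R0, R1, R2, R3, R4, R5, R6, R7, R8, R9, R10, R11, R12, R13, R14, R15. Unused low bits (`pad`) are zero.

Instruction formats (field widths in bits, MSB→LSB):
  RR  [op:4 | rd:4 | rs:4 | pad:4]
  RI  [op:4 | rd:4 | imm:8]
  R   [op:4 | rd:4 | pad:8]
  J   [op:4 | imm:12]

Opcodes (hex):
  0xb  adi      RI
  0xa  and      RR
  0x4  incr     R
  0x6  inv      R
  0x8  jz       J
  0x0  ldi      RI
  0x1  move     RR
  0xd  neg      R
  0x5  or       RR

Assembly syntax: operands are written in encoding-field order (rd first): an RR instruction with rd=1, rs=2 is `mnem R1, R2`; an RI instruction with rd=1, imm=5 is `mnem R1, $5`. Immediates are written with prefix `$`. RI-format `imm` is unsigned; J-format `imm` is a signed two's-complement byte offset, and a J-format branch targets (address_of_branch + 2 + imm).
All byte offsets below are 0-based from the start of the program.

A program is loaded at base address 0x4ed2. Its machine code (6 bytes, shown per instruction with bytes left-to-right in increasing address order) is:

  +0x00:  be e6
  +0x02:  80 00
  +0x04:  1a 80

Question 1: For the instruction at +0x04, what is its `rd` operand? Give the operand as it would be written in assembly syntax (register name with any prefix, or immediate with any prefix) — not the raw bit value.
R10

@+04  big-endian(1a 80) = 0x1a80
  top 4b → 0x1 → move [RR]
  rd: (w>>8)&0xf=0xa → R10
  rs: (w>>4)&0xf=0x8 → R8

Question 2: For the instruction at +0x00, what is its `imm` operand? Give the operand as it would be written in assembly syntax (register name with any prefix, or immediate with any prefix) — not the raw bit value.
$230

off 0x00: read be e6 as big → 0xbee6
  top 4b → 0xb → adi [RI]
  rd: (w>>8)&0xf=0xe → R14
  imm: (w>>0)&0xff=0xe6 → $230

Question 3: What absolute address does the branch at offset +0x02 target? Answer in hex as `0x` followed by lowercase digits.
0x4ed6

off 0x02: read 80 00 as big → 0x8000
  op=0x8000>>12=0x8 ⇒ jz (J)
  [11:0] imm=0 = $0
  target = base 0x4ed2 + off 0x02 + 2 + imm 0 = 0x4ed6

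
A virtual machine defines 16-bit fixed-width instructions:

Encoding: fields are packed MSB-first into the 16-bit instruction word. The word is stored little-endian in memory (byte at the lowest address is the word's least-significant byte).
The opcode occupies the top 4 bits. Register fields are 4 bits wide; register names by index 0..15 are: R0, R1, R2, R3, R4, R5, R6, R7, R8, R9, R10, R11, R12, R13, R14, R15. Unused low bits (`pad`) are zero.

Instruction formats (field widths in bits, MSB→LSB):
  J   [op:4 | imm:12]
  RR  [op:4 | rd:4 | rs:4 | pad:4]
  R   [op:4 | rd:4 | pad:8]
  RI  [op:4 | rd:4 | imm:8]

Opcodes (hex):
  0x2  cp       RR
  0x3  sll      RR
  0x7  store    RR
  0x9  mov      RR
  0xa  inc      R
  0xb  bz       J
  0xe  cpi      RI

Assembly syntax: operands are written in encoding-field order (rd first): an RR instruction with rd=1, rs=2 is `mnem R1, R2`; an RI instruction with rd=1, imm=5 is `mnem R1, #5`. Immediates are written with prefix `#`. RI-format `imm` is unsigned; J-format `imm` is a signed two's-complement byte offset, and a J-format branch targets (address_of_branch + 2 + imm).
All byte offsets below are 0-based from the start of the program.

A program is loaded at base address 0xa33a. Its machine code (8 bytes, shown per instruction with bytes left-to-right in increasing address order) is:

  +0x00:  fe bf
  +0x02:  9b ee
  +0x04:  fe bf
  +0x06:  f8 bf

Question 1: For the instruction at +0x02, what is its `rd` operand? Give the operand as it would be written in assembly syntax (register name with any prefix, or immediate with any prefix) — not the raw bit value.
+0x02: 9b ee ⇒ word 0xee9b (little)
  opcode bits[15:12]=0xe: cpi/RI
  [11:8] rd=14 = R14
  [7:0] imm=155 = #155

R14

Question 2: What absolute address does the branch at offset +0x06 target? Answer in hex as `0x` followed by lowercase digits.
0xa33a

[06] f8 bf → 0xbff8
  opcode bits[15:12]=0xb: bz/J
  imm@[11:0]=0xff8 (s12→-8) ⇒ #-8
  target = base 0xa33a + off 0x06 + 2 + imm -8 = 0xa33a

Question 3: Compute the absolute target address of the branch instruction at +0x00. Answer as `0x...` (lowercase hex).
off 0x00: read fe bf as little → 0xbffe
  op=0xbffe>>12=0xb ⇒ bz (J)
  imm: (w>>0)&0xfff=0xffe (s12→-2) → #-2
  target = base 0xa33a + off 0x00 + 2 + imm -2 = 0xa33a

0xa33a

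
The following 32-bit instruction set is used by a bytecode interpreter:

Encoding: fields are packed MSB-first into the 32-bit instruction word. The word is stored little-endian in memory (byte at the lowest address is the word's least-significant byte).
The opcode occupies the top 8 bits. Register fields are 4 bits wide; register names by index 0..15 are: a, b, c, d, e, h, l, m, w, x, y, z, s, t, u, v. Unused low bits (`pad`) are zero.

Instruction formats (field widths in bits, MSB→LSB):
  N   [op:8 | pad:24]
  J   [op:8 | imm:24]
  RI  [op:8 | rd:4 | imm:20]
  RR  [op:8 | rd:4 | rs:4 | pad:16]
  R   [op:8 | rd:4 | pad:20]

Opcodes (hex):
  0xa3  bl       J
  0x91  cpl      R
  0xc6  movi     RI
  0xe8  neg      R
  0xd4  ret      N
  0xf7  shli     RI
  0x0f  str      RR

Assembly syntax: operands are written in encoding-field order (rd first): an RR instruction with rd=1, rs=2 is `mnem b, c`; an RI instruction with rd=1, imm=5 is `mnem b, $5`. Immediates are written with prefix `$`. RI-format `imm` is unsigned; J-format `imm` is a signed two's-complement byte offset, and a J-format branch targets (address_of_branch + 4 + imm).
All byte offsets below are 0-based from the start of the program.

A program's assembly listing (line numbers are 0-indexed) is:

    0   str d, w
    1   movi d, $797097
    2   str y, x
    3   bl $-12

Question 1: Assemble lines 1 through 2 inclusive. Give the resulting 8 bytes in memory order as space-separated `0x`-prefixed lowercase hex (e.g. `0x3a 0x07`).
0xa9 0x29 0x3c 0xc6 0x00 0x00 0xa9 0x0f

line 1 (movi): pack op=0xc6:8|rd=3:4|imm=797097:20 = 0xc63c29a9; little→ a9 29 3c c6
line 2 (str): pack op=0xf:8|rd=10:4|rs=9:4|pad=0:16 = 0x0fa90000; little→ 00 00 a9 0f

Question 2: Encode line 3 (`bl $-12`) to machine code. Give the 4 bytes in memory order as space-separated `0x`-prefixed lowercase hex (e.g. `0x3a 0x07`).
line 3 (bl): pack op=0xa3:8|imm=-12:24 = 0xa3fffff4; little→ f4 ff ff a3

0xf4 0xff 0xff 0xa3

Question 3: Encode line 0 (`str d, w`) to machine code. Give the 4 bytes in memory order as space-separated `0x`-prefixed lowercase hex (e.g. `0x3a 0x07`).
L0: str op=0xf:8|rd=3:4|rs=8:4|pad=0:16 ⇒ 0x0f380000 ⇒ little 00 00 38 0f

0x00 0x00 0x38 0x0f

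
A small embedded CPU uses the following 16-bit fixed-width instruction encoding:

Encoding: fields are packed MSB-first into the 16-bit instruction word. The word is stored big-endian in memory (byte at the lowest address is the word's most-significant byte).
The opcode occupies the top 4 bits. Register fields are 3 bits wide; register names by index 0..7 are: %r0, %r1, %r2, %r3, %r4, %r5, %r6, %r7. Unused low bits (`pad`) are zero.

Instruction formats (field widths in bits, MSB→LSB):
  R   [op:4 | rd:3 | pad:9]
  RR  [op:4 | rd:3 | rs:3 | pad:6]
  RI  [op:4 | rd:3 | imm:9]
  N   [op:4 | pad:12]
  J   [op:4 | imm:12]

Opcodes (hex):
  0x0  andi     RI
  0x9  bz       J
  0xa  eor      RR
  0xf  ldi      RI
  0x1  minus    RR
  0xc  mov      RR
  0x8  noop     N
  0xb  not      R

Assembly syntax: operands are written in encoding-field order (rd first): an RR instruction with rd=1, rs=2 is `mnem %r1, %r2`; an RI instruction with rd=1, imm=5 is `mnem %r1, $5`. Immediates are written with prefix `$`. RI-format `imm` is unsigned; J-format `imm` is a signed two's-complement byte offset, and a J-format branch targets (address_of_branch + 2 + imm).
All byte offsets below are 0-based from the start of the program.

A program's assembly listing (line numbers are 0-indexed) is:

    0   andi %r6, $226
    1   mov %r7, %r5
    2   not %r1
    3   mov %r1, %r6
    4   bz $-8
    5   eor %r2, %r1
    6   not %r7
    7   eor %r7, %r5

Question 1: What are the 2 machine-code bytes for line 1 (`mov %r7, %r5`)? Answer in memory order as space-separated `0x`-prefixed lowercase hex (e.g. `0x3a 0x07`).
0xcf 0x40

1. mov fields op=0xc:4|rd=7:3|rs=5:3|pad=0:6 → word cf40h → cf 40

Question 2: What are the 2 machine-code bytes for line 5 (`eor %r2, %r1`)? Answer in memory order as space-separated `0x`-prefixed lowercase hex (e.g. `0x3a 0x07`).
0xa4 0x40

L5: eor op=0xa:4|rd=2:3|rs=1:3|pad=0:6 ⇒ 0xa440 ⇒ big a4 40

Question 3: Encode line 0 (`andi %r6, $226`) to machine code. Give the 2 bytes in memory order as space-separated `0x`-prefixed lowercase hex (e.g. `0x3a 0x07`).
0. andi fields op=0x0:4|rd=6:3|imm=226:9 → word 0ce2h → 0c e2

0x0c 0xe2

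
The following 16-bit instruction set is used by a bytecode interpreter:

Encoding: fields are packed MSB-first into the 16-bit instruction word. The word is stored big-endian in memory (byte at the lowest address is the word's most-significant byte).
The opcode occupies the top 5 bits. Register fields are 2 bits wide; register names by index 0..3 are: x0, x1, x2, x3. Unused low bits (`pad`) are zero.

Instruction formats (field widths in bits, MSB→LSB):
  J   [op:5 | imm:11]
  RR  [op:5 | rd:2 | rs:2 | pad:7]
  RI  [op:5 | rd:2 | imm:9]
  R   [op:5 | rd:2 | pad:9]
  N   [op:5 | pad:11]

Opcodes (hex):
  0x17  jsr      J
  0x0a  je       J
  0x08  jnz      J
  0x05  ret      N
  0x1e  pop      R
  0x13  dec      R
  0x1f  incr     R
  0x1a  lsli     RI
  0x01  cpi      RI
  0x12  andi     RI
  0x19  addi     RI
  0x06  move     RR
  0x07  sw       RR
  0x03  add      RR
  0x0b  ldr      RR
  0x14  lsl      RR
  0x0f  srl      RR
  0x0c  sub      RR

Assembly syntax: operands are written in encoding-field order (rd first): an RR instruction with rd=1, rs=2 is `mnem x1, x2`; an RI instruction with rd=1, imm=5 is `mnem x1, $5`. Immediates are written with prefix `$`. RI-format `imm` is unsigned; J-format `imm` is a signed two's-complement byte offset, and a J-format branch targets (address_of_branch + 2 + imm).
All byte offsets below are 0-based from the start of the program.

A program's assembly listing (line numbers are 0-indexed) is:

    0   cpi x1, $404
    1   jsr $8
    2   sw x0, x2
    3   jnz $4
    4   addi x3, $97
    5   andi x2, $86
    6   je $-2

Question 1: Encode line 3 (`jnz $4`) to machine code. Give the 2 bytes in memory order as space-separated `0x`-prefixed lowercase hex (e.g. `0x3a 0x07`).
line 3 (jnz): pack op=0x8:5|imm=4:11 = 0x4004; big→ 40 04

0x40 0x04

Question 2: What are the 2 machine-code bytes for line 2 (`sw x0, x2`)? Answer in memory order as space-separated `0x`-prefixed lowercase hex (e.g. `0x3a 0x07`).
line 2 (sw): pack op=0x7:5|rd=0:2|rs=2:2|pad=0:7 = 0x3900; big→ 39 00

0x39 0x00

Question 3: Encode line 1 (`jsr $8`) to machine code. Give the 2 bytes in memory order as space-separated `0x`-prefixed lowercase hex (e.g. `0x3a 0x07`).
0xb8 0x08

line 1 (jsr): pack op=0x17:5|imm=8:11 = 0xb808; big→ b8 08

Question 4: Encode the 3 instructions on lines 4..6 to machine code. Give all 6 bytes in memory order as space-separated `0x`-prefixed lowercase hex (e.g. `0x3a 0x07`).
L4: addi op=0x19:5|rd=3:2|imm=97:9 ⇒ 0xce61 ⇒ big ce 61
L5: andi op=0x12:5|rd=2:2|imm=86:9 ⇒ 0x9456 ⇒ big 94 56
L6: je op=0xa:5|imm=-2:11 ⇒ 0x57fe ⇒ big 57 fe

0xce 0x61 0x94 0x56 0x57 0xfe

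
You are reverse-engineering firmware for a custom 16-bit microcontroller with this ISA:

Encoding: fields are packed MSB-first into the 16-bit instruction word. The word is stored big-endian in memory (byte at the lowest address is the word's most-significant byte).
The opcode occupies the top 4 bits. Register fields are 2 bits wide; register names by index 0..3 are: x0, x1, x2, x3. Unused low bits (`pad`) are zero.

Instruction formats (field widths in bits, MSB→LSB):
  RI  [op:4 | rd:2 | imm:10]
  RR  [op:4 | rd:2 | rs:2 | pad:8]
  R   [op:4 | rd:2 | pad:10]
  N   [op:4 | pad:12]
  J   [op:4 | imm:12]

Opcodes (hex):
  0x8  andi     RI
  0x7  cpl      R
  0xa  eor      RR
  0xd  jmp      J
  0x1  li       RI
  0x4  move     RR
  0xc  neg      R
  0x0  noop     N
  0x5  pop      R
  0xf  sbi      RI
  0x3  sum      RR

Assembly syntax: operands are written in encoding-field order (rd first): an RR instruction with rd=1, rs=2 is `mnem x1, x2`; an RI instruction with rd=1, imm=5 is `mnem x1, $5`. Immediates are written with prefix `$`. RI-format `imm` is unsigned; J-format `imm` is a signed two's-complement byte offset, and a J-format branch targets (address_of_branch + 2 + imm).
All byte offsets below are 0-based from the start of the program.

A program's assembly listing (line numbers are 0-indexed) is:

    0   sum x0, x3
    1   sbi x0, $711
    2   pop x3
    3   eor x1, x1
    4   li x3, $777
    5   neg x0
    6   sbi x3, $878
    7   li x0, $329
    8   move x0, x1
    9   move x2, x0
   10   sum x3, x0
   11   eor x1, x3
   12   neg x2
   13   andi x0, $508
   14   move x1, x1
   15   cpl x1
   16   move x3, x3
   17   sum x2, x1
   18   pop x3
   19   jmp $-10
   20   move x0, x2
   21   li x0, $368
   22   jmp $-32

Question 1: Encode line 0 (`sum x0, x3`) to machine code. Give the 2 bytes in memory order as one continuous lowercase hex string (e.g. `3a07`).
0. sum fields op=0x3:4|rd=0:2|rs=3:2|pad=0:8 → word 3300h → 33 00

3300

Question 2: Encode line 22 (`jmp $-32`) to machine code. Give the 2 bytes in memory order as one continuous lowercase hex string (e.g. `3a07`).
dfe0

22. jmp fields op=0xd:4|imm=-32:12 → word dfe0h → df e0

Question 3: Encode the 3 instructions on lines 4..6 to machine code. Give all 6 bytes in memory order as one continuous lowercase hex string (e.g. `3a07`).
4. li fields op=0x1:4|rd=3:2|imm=777:10 → word 1f09h → 1f 09
5. neg fields op=0xc:4|rd=0:2|pad=0:10 → word c000h → c0 00
6. sbi fields op=0xf:4|rd=3:2|imm=878:10 → word ff6eh → ff 6e

1f09c000ff6e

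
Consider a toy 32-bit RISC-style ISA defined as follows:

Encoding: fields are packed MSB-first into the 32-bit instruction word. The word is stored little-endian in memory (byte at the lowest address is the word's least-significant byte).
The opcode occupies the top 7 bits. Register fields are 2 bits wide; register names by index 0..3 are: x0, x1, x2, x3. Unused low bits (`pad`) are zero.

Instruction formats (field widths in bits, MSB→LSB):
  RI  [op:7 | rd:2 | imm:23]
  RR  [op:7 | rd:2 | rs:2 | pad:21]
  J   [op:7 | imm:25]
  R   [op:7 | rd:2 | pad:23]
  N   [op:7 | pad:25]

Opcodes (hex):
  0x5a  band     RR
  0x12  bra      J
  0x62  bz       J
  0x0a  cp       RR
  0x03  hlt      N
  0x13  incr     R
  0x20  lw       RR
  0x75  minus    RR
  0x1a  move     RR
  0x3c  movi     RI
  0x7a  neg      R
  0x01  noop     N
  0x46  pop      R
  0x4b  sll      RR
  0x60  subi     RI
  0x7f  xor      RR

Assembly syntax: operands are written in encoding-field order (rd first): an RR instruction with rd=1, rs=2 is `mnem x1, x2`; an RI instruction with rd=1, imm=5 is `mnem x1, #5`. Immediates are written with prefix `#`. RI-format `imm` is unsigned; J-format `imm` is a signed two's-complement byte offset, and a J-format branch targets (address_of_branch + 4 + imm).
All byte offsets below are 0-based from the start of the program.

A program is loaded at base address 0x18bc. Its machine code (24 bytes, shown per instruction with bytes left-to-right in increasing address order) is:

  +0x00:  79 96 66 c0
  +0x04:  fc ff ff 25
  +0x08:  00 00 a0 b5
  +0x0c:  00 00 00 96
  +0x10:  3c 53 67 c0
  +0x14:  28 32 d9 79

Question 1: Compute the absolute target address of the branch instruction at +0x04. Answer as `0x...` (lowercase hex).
[04] fc ff ff 25 → 0x25fffffc
  top 7b → 0x12 → bra [J]
  [24:0] imm=33554428 (s25→-4) = #-4
  target = base 0x18bc + off 0x04 + 4 + imm -4 = 0x18c0

0x18c0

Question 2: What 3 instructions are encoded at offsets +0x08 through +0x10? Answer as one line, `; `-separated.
[08] 00 00 a0 b5 → 0xb5a00000
  opcode bits[31:25]=0x5a: band/RR
  rd@[24:23]=0x3 ⇒ x3
  rs@[22:21]=0x1 ⇒ x1
[0c] 00 00 00 96 → 0x96000000
  opcode bits[31:25]=0x4b: sll/RR
  rd@[24:23]=0x0 ⇒ x0
  rs@[22:21]=0x0 ⇒ x0
[10] 3c 53 67 c0 → 0xc067533c
  opcode bits[31:25]=0x60: subi/RI
  rd@[24:23]=0x0 ⇒ x0
  imm@[22:0]=0x67533c ⇒ #6771516

band x3, x1; sll x0, x0; subi x0, #6771516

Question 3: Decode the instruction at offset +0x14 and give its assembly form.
+0x14: 28 32 d9 79 ⇒ word 0x79d93228 (little)
  opcode bits[31:25]=0x3c: movi/RI
  rd: (w>>23)&0x3=0x3 → x3
  imm: (w>>0)&0x7fffff=0x593228 → #5845544

movi x3, #5845544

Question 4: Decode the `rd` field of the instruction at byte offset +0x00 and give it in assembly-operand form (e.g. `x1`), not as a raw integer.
+0x00: 79 96 66 c0 ⇒ word 0xc0669679 (little)
  top 7b → 0x60 → subi [RI]
  [24:23] rd=0 = x0
  [22:0] imm=6723193 = #6723193

x0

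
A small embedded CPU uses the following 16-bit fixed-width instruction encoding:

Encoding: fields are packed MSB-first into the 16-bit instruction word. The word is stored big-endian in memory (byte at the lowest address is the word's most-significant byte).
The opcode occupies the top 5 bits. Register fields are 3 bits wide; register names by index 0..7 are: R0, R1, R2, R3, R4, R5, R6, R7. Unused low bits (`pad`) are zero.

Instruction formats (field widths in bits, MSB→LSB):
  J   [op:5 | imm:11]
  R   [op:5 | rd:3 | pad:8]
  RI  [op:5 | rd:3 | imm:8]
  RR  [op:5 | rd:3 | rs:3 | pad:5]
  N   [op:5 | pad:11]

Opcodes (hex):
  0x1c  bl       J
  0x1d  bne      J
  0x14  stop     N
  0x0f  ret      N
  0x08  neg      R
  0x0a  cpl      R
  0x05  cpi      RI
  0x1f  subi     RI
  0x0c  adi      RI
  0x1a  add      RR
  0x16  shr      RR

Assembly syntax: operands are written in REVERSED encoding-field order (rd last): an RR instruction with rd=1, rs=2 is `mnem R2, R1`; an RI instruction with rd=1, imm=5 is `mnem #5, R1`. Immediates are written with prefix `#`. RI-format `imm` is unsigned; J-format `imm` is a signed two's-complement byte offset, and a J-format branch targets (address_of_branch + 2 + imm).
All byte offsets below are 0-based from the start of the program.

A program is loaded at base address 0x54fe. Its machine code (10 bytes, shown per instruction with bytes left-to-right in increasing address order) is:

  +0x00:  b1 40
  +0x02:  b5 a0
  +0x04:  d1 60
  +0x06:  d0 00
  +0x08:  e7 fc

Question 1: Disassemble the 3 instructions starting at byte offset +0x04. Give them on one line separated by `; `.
add R3, R1; add R0, R0; bl #-4

[04] d1 60 → 0xd160
  opcode bits[15:11]=0x1a: add/RR
  rd: (w>>8)&0x7=0x1 → R1
  rs: (w>>5)&0x7=0x3 → R3
[06] d0 00 → 0xd000
  opcode bits[15:11]=0x1a: add/RR
  rd: (w>>8)&0x7=0x0 → R0
  rs: (w>>5)&0x7=0x0 → R0
[08] e7 fc → 0xe7fc
  opcode bits[15:11]=0x1c: bl/J
  imm: (w>>0)&0x7ff=0x7fc (s11→-4) → #-4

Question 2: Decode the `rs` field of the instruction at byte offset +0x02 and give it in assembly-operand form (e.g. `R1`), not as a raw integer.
@+02  big-endian(b5 a0) = 0xb5a0
  opcode bits[15:11]=0x16: shr/RR
  rd: (w>>8)&0x7=0x5 → R5
  rs: (w>>5)&0x7=0x5 → R5

R5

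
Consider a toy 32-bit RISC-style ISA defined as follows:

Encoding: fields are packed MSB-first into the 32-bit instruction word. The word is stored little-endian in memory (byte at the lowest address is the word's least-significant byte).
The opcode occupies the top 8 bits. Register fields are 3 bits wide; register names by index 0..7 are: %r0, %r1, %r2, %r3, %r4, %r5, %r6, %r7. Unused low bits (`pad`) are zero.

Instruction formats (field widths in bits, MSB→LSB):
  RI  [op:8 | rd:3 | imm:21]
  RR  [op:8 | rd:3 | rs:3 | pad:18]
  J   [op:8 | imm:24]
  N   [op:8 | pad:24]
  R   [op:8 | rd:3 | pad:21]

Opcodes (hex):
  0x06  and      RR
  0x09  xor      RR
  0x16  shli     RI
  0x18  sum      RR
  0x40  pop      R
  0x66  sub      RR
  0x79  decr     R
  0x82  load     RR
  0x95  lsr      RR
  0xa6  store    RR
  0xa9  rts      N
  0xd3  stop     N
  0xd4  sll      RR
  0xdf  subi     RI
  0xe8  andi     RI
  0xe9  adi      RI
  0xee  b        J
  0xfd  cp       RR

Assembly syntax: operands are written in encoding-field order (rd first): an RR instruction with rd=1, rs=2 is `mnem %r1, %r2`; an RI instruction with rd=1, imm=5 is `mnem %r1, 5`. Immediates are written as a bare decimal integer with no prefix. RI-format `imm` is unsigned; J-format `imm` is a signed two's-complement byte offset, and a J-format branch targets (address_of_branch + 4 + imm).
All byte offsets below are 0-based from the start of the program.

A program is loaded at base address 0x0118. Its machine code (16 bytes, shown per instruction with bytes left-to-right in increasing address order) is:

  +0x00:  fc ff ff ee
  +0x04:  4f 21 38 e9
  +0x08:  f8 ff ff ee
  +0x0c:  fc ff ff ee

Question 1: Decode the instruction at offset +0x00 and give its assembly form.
off 0x00: read fc ff ff ee as little → 0xeefffffc
  top 8b → 0xee → b [J]
  imm: (w>>0)&0xffffff=0xfffffc (s24→-4) → -4

b -4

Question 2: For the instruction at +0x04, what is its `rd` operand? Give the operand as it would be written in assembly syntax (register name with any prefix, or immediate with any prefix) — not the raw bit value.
%r1

[04] 4f 21 38 e9 → 0xe938214f
  op=0xe938214f>>24=0xe9 ⇒ adi (RI)
  [23:21] rd=1 = %r1
  [20:0] imm=1581391 = 1581391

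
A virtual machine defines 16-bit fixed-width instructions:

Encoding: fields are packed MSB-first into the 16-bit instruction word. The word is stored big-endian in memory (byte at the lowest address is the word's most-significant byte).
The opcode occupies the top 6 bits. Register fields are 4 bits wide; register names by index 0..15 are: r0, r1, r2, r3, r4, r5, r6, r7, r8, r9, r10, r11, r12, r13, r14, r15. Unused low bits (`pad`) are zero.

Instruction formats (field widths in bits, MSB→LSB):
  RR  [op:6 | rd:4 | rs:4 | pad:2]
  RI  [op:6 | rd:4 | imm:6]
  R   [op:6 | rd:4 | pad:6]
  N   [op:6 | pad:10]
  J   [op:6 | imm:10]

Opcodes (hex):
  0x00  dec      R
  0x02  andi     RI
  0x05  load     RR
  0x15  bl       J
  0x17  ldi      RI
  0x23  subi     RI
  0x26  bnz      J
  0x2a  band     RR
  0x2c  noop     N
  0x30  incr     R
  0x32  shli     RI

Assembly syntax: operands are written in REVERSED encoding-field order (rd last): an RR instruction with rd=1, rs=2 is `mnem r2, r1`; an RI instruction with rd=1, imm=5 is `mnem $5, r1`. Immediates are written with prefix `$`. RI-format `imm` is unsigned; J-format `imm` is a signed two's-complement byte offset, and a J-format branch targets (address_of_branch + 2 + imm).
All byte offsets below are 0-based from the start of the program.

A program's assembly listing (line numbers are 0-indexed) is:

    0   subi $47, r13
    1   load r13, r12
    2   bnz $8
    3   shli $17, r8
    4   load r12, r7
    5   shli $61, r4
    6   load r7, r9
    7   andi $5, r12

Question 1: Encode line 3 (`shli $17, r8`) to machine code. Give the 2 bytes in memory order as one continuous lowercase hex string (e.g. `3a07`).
ca11

3. shli fields op=0x32:6|rd=8:4|imm=17:6 → word ca11h → ca 11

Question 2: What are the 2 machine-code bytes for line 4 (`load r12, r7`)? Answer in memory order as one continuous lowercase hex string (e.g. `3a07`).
L4: load op=0x5:6|rd=7:4|rs=12:4|pad=0:2 ⇒ 0x15f0 ⇒ big 15 f0

15f0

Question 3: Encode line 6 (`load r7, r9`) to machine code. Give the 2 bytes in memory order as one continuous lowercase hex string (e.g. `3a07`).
165c

6. load fields op=0x5:6|rd=9:4|rs=7:4|pad=0:2 → word 165ch → 16 5c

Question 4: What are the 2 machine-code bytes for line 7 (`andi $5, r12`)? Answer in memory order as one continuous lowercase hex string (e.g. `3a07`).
0b05

7. andi fields op=0x2:6|rd=12:4|imm=5:6 → word 0b05h → 0b 05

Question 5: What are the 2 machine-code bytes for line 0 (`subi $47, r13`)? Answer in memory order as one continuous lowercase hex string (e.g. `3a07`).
L0: subi op=0x23:6|rd=13:4|imm=47:6 ⇒ 0x8f6f ⇒ big 8f 6f

8f6f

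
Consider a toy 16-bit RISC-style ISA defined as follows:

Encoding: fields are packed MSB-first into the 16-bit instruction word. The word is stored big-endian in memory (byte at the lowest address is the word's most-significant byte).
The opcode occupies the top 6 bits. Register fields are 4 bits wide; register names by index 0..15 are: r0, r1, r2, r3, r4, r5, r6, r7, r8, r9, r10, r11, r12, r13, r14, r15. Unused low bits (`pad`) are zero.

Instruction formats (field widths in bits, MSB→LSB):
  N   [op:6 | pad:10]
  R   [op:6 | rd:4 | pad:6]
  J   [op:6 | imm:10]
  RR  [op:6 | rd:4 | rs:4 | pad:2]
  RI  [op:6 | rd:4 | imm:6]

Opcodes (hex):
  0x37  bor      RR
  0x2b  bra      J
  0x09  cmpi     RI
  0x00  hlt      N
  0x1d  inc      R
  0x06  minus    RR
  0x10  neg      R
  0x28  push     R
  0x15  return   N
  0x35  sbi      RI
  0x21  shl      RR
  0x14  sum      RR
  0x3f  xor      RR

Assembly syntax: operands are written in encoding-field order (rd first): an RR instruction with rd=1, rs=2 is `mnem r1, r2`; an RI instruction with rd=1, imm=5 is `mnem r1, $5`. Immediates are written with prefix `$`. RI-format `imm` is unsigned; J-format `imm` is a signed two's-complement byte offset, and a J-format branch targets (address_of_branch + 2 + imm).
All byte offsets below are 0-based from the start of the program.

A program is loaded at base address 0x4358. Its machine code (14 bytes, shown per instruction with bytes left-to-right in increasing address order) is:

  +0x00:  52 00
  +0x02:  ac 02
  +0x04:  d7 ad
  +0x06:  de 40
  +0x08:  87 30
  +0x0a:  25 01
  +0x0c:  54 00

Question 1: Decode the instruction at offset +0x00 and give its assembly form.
+0x00: 52 00 ⇒ word 0x5200 (big)
  opcode bits[15:10]=0x14: sum/RR
  rd: (w>>6)&0xf=0x8 → r8
  rs: (w>>2)&0xf=0x0 → r0

sum r8, r0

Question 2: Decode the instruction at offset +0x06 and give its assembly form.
bor r9, r0

[06] de 40 → 0xde40
  opcode bits[15:10]=0x37: bor/RR
  [9:6] rd=9 = r9
  [5:2] rs=0 = r0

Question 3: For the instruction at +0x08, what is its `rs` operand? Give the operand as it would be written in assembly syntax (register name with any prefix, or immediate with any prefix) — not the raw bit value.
+0x08: 87 30 ⇒ word 0x8730 (big)
  opcode bits[15:10]=0x21: shl/RR
  [9:6] rd=12 = r12
  [5:2] rs=12 = r12

r12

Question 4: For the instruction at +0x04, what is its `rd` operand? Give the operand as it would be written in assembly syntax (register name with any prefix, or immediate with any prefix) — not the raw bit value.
[04] d7 ad → 0xd7ad
  opcode bits[15:10]=0x35: sbi/RI
  [9:6] rd=14 = r14
  [5:0] imm=45 = $45

r14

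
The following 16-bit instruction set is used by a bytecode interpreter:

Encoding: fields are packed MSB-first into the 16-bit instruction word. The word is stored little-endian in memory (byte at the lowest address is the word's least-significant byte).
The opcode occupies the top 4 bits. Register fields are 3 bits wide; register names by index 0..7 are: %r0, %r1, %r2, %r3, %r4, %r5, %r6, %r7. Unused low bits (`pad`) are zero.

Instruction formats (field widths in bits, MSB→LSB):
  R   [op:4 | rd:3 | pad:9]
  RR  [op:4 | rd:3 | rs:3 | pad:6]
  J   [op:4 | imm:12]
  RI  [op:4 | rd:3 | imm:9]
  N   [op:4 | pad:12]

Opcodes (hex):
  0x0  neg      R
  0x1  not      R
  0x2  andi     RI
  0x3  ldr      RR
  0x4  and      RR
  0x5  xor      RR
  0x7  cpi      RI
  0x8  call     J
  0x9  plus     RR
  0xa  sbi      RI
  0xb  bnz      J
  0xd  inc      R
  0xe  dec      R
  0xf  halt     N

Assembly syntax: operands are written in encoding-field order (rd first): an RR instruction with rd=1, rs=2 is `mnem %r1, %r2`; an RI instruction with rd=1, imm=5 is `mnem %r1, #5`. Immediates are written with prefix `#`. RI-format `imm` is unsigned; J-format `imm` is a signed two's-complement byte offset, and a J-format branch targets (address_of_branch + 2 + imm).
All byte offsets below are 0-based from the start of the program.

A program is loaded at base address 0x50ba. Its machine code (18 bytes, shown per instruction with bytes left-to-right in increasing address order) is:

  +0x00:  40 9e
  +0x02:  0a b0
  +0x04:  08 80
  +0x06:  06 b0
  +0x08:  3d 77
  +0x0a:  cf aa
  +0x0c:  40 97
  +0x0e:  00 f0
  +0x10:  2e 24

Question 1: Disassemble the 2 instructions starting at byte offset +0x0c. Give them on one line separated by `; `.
plus %r3, %r5; halt

+0x0c: 40 97 ⇒ word 0x9740 (little)
  op=0x9740>>12=0x9 ⇒ plus (RR)
  rd: (w>>9)&0x7=0x3 → %r3
  rs: (w>>6)&0x7=0x5 → %r5
+0x0e: 00 f0 ⇒ word 0xf000 (little)
  op=0xf000>>12=0xf ⇒ halt (N)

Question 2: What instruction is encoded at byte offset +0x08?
cpi %r3, #317

off 0x08: read 3d 77 as little → 0x773d
  op=0x773d>>12=0x7 ⇒ cpi (RI)
  [11:9] rd=3 = %r3
  [8:0] imm=317 = #317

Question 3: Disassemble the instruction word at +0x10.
[10] 2e 24 → 0x242e
  top 4b → 0x2 → andi [RI]
  [11:9] rd=2 = %r2
  [8:0] imm=46 = #46

andi %r2, #46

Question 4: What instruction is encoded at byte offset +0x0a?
[0a] cf aa → 0xaacf
  top 4b → 0xa → sbi [RI]
  rd: (w>>9)&0x7=0x5 → %r5
  imm: (w>>0)&0x1ff=0xcf → #207

sbi %r5, #207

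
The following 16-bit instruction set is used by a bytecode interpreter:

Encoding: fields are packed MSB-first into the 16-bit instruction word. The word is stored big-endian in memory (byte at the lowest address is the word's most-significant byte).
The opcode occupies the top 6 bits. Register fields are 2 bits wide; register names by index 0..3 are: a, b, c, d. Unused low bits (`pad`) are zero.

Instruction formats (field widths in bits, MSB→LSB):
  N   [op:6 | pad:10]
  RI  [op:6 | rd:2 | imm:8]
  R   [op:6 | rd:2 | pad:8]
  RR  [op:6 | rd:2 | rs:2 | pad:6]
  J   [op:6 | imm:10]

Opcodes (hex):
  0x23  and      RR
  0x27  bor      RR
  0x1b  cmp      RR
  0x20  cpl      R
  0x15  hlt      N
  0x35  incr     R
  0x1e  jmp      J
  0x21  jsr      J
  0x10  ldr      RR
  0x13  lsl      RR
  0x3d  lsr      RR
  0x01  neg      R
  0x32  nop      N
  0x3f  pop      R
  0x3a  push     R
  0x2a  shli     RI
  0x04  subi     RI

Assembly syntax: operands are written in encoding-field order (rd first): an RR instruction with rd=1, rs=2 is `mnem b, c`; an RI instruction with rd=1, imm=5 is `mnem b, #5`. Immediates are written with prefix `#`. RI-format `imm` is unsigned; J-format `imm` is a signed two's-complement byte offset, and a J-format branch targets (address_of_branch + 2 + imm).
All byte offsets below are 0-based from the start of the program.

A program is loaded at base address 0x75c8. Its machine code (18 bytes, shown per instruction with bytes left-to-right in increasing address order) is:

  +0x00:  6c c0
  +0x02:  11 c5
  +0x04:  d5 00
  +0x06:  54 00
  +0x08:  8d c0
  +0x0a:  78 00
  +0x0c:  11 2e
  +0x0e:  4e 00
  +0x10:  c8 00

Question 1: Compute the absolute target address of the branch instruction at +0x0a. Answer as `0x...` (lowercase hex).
0x75d4

off 0x0a: read 78 00 as big → 0x7800
  top 6b → 0x1e → jmp [J]
  imm: (w>>0)&0x3ff=0x0 → #0
  target = base 0x75c8 + off 0x0a + 2 + imm 0 = 0x75d4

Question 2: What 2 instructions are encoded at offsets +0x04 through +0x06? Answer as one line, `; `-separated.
incr b; hlt

[04] d5 00 → 0xd500
  op=0xd500>>10=0x35 ⇒ incr (R)
  rd@[9:8]=0x1 ⇒ b
[06] 54 00 → 0x5400
  op=0x5400>>10=0x15 ⇒ hlt (N)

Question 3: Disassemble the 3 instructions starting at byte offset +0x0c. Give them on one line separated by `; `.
[0c] 11 2e → 0x112e
  top 6b → 0x4 → subi [RI]
  [9:8] rd=1 = b
  [7:0] imm=46 = #46
[0e] 4e 00 → 0x4e00
  top 6b → 0x13 → lsl [RR]
  [9:8] rd=2 = c
  [7:6] rs=0 = a
[10] c8 00 → 0xc800
  top 6b → 0x32 → nop [N]

subi b, #46; lsl c, a; nop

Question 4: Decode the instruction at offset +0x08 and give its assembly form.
off 0x08: read 8d c0 as big → 0x8dc0
  opcode bits[15:10]=0x23: and/RR
  rd@[9:8]=0x1 ⇒ b
  rs@[7:6]=0x3 ⇒ d

and b, d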